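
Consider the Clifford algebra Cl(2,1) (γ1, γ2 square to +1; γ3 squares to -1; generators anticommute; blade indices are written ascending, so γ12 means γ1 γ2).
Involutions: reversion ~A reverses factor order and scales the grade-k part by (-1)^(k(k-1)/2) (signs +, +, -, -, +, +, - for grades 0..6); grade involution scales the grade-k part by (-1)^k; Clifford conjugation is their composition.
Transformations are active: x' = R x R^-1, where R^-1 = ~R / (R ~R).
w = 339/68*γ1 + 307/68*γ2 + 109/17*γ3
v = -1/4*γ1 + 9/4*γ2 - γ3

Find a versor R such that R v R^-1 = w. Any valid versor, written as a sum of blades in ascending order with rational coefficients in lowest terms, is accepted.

Why this works: both vectors square to 33/8, so q(v) = q(w) and R = v + w = 161/34*γ1 + 115/17*γ2 + 92/17*γ3 carries v to w — its own direction survives, the complement (v - w)/2 flips.
Answer: 161/34*γ1 + 115/17*γ2 + 92/17*γ3


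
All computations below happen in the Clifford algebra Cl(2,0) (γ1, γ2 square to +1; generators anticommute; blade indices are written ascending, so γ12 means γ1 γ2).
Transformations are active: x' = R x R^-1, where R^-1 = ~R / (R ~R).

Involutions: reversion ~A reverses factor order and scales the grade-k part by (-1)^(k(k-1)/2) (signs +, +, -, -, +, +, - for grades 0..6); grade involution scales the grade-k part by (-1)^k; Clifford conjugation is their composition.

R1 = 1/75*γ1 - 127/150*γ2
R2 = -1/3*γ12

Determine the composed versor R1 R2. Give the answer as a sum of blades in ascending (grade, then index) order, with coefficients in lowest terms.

Distribute over the terms of R2 (each basis-blade product reordered to ascending indices, repeated generators contracted through their squares):
R1 (-1/3*γ12) = -127/450*γ1 - 1/225*γ2
Answer: -127/450*γ1 - 1/225*γ2


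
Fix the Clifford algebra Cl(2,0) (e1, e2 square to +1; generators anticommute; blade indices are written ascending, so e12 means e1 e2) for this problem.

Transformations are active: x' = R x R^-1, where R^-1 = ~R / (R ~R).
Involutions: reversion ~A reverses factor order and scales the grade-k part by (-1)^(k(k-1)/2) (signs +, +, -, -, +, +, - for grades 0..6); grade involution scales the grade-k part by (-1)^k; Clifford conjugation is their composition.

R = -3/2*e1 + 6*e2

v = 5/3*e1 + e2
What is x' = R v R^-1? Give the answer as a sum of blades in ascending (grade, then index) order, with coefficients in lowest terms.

~R = -3/2*e1 + 6*e2, and R ~R = 153/4, so R^-1 = ~R / (153/4).
R v = 7/2 - 23/2*e12
Answer: -33/17*e1 + 5/51*e2


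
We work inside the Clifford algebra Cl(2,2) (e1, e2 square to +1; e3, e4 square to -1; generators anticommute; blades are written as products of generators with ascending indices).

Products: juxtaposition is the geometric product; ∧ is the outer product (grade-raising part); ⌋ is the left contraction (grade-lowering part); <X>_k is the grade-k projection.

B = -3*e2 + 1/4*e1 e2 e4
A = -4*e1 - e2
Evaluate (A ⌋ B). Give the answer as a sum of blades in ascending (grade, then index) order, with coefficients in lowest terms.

step 1: 3 + 1/4*e1 e4 - e2 e4
Answer: 3 + 1/4*e1 e4 - e2 e4


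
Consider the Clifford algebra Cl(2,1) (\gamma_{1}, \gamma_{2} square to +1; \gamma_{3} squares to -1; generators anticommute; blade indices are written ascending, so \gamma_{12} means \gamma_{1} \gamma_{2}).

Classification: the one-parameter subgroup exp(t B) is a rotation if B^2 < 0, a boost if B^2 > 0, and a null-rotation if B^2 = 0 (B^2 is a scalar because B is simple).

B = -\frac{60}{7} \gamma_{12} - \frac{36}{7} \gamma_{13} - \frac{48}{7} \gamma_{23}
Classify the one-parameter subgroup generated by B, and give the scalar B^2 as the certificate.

B^2 term by term: the squares give (-\frac{60}{7})^2*(\gamma_{12})^2 + (-\frac{36}{7})^2*(\gamma_{13})^2 + (-\frac{48}{7})^2*(\gamma_{23})^2 = \frac{3600}{49}*(-1) + \frac{1296}{49}*(+1) + \frac{2304}{49}*(+1) = 0 (each basis 2-blade squares to minus the product of its generators' squares); cross terms between blades sharing an index anticommute and cancel. So B^2 = 0.
Answer: null-rotation, certificate B^2 = 0. The class reads off the invariant scalar 0 directly.


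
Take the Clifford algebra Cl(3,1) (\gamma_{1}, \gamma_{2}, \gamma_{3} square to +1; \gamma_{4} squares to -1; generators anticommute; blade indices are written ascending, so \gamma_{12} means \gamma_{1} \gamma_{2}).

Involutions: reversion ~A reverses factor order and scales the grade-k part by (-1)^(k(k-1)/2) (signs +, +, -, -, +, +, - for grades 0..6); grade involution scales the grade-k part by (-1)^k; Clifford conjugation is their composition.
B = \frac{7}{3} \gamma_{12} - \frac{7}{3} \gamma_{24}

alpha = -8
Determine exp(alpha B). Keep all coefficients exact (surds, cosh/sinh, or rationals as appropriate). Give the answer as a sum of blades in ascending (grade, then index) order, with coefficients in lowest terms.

B^2 term by term: the squares give (\frac{7}{3})^2*(\gamma_{12})^2 + (-\frac{7}{3})^2*(\gamma_{24})^2 = \frac{49}{9}*(-1) + \frac{49}{9}*(+1) = 0 (each basis 2-blade squares to minus the product of its generators' squares); cross terms between blades sharing an index anticommute and cancel. So B^2 = 0.
B^2 = 0, so the series truncates immediately: exp(alpha B) = 1 + alpha B (parabolic case).
Answer: 1 - \frac{56}{3} \gamma_{12} + \frac{56}{3} \gamma_{24}


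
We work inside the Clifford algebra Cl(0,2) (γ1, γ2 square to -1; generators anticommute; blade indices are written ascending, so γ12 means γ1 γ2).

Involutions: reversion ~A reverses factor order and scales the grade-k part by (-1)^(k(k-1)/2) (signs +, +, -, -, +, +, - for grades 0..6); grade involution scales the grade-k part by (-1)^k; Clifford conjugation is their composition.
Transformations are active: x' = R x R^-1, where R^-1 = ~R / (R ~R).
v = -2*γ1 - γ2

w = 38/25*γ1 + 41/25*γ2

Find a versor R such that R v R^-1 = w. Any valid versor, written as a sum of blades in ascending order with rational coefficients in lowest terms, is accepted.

Reasoning: v^2 = w^2 = -5 since conjugation preserves the quadratic form; R = v + w = -12/25*γ1 + 16/25*γ2 is then valid when invertible, keeping its own part and reversing (v - w)/2.
Answer: -12/25*γ1 + 16/25*γ2


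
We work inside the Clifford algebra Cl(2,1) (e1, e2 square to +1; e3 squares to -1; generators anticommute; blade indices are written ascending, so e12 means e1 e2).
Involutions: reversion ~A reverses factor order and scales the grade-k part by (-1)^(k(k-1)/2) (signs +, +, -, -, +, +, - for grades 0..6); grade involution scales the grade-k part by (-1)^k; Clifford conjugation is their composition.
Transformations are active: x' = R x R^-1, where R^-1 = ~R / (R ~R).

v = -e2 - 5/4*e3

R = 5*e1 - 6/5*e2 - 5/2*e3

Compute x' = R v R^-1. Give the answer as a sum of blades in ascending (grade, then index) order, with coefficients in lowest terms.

~R = 5*e1 - 6/5*e2 - 5/2*e3, and R ~R = 2019/100, so R^-1 = ~R / (2019/100).
R v = -77/40 - 5*e12 - 25/4*e13 - e23
Answer: -1925/2019*e1 + 827/673*e2 + 13945/8076*e3


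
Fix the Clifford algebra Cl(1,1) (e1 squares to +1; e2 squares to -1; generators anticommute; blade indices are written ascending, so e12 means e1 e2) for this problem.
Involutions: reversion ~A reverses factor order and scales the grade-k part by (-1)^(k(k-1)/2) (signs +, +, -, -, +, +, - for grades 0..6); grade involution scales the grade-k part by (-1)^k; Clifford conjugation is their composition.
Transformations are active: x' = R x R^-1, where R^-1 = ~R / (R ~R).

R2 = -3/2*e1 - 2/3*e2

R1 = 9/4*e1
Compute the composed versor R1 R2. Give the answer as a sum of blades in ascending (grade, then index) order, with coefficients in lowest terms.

Distribute over the terms of R1 (each basis-blade product reordered to ascending indices, repeated generators contracted through their squares):
(9/4*e1) R2 = -27/8 - 3/2*e12
Answer: -27/8 - 3/2*e12


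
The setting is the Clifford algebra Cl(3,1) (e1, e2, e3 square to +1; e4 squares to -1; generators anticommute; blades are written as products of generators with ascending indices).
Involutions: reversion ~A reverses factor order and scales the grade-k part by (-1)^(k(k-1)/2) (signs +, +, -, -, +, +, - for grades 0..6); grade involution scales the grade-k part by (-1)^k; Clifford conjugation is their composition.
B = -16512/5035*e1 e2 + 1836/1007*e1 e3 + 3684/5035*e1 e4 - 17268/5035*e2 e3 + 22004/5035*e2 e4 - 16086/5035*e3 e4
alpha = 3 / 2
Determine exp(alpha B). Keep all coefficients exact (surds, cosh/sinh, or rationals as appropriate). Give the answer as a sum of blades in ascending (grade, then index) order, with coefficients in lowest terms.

B^2 term by term: the squares give (-16512/5035)^2*(e1 e2)^2 + (1836/1007)^2*(e1 e3)^2 + (3684/5035)^2*(e1 e4)^2 + (-17268/5035)^2*(e2 e3)^2 + (22004/5035)^2*(e2 e4)^2 + (-16086/5035)^2*(e3 e4)^2 = 272646144/25351225*(-1) + 3370896/1014049*(-1) + 13571856/25351225*(+1) + 298183824/25351225*(-1) + 484176016/25351225*(+1) + 258759396/25351225*(+1) = 4 (each basis 2-blade squares to minus the product of its generators' squares); cross terms between blades sharing an index anticommute and cancel; the commuting (index-disjoint) pairs give grade-4 terms 2*c*c'*(blade product), which cancel blade by blade — e1 e2 e3 e4: 531224064/25351225 - 80798688/5070245 - 127230624/25351225 = 0 — confirming B is simple. So B^2 = 4.
B^2 = 4 — since the square is positive, the closed form is hyperbolic: l = 2, alpha*l = 3, so exp(alpha B) = cosh(3) + (sinh(3)/2)*B = cosh(3) + (sinh(3)/2)*B.
Answer: cosh(3) - 8256*sinh(3)/5035*e1 e2 + 918*sinh(3)/1007*e1 e3 + 1842*sinh(3)/5035*e1 e4 - 8634*sinh(3)/5035*e2 e3 + 11002*sinh(3)/5035*e2 e4 - 8043*sinh(3)/5035*e3 e4


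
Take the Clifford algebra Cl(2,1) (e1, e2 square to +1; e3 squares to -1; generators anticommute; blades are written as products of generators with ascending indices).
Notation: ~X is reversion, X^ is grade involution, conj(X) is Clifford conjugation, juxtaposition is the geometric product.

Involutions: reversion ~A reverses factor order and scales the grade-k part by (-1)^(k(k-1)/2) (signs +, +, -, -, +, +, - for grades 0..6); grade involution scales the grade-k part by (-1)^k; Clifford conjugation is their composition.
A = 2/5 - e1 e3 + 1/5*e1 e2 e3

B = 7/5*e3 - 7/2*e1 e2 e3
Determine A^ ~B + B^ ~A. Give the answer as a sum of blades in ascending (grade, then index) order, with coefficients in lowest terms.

first term: -7/10 + 7/5*e1 + 7/2*e2 + 14/25*e3 + 7/25*e1 e2 + 7/5*e1 e2 e3
second term: -7/10 - 7/5*e1 - 7/2*e2 - 14/25*e3 - 7/25*e1 e2 + 7/5*e1 e2 e3
Answer: -7/5 + 14/5*e1 e2 e3


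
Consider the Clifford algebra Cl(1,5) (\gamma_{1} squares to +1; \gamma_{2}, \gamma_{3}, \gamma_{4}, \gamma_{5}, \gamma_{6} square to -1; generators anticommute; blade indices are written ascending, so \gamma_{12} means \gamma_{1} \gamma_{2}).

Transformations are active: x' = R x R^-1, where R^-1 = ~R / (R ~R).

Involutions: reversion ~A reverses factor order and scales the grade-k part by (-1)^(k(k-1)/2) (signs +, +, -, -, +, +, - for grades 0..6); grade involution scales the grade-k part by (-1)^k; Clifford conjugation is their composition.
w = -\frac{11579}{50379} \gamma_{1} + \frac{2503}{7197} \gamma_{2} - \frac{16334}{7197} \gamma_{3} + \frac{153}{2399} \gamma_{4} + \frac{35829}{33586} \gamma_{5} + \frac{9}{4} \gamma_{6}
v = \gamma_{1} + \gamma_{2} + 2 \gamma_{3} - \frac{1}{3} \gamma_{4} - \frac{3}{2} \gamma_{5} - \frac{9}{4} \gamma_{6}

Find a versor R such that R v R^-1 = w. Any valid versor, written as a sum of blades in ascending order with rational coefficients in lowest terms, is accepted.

Equal squares first: v^2 = w^2 = -\frac{1645}{144}. Then v + w = \frac{38800}{50379} \gamma_{1} + \frac{9700}{7197} \gamma_{2} - \frac{1940}{7197} \gamma_{3} - \frac{1940}{7197} \gamma_{4} - \frac{7275}{16793} \gamma_{5} is a versor taking v to w, provided it is invertible.
Answer: \frac{38800}{50379} \gamma_{1} + \frac{9700}{7197} \gamma_{2} - \frac{1940}{7197} \gamma_{3} - \frac{1940}{7197} \gamma_{4} - \frac{7275}{16793} \gamma_{5}


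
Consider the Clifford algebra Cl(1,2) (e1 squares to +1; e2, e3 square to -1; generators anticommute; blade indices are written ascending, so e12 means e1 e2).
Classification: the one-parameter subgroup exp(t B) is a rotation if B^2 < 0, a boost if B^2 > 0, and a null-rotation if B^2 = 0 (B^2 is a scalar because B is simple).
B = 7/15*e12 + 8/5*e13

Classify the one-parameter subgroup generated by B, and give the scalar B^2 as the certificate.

B^2 term by term: the squares give (7/15)^2*(e12)^2 + (8/5)^2*(e13)^2 = 49/225*(+1) + 64/25*(+1) = 25/9 (each basis 2-blade squares to minus the product of its generators' squares); cross terms between blades sharing an index anticommute and cancel. So B^2 = 25/9.
Answer: boost, certificate B^2 = 25/9. Note: conjugating B changes its blade decomposition but never the scalar B^2 = 25/9, whose sign settles the classification.


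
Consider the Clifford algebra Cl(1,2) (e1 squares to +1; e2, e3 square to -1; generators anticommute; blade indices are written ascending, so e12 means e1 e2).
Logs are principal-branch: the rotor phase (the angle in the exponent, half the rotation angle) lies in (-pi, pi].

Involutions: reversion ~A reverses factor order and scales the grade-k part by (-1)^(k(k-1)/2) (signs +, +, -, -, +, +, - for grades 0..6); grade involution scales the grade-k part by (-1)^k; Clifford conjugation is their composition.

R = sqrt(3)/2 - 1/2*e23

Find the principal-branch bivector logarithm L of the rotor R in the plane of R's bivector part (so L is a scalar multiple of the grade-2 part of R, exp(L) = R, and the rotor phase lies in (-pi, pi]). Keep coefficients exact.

The scalar part of R is sqrt(3)/2, which pins the rotor phase on the principal branch; dividing the bivector part by the sine of that phase recovers the unit plane, and L is the phase times that plane.
Concretely: cos(phase) = sqrt(3)/2 gives phase = ±pi/6, and since phase/sin(phase) is even the sign is immaterial: L = (phase/sin(phase)) * <R>_2 = (pi/3) * <R>_2.
Answer: -pi/6*e23


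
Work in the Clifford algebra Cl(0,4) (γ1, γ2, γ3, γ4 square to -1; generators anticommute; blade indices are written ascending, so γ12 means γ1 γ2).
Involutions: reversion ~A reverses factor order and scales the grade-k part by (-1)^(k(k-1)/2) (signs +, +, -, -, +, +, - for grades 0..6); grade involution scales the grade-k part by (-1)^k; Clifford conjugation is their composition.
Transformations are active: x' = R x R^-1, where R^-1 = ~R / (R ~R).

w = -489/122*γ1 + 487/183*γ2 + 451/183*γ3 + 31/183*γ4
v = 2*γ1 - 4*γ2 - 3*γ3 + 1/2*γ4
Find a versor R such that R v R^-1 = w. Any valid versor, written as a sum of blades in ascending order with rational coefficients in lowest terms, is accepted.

Here q(v) = q(w) = -117/4; the classical choice R = v + w = -245/122*γ1 - 245/183*γ2 - 98/183*γ3 + 245/366*γ4 then realises v -> w under the sandwich.
Answer: -245/122*γ1 - 245/183*γ2 - 98/183*γ3 + 245/366*γ4


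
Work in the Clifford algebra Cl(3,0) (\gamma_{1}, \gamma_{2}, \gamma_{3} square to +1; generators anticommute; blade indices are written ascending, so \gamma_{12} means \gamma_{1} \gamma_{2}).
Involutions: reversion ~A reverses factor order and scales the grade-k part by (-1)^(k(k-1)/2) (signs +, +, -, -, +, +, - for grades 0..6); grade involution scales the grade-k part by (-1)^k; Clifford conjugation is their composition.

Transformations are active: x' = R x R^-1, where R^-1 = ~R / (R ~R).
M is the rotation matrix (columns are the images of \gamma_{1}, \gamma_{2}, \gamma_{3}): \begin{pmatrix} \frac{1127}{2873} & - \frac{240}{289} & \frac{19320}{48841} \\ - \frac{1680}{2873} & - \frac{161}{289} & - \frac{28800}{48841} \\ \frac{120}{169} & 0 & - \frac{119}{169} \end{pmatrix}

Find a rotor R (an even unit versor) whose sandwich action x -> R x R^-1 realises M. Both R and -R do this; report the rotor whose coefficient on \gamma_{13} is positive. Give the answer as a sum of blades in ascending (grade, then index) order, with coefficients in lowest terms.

Method: write R = a + b12*\gamma_{12} + b13*\gamma_{13} + b23*\gamma_{23} with a^2 + b12^2 + b13^2 + b23^2 = 1 (so R^-1 = ~R). Expanding the columns R e_j ~R gives tr M = 4a^2 - 1 and, from the antisymmetric part, M21 - M12 = -4a*b12, M13 - M31 = 4a*b13, M32 - M23 = -4a*b23.
Here tr M = -\frac{42441}{48841}, so a^2 = (1 + tr M)/4 = \frac{1600}{48841} and a = ±\frac{40}{221}. Taking a = \frac{40}{221}: M21 - M12 = \frac{12000}{48841}, M13 - M31 = -\frac{15360}{48841}, M32 - M23 = \frac{28800}{48841}, giving b12 = -\frac{75}{221}, b13 = -\frac{96}{221}, b23 = -\frac{180}{221}, i.e. R = \frac{40}{221} - \frac{75}{221} \gamma_{12} - \frac{96}{221} \gamma_{13} - \frac{180}{221} \gamma_{23}.
Its \gamma_{13} coefficient is negative, so report the other preimage -R.
Answer: -\frac{40}{221} + \frac{75}{221} \gamma_{12} + \frac{96}{221} \gamma_{13} + \frac{180}{221} \gamma_{23}. Why the constraint matters: R and -R act identically through the sandwich — M has trace -\frac{42441}{48841} either way — so only the sign condition on \gamma_{13} picks one of the two preimages.


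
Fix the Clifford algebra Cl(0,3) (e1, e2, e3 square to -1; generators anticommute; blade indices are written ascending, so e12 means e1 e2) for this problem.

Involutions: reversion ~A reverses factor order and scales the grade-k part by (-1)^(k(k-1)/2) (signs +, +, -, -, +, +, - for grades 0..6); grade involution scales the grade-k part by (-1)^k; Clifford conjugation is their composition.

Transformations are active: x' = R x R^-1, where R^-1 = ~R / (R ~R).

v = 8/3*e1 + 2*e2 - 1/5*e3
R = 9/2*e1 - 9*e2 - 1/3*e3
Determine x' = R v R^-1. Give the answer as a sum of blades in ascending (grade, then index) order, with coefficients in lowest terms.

~R = 9/2*e1 - 9*e2 - 1/3*e3, and R ~R = -3649/36, so R^-1 = ~R / (-3649/36).
R v = 89/15 + 33*e12 - 1/90*e13 + 37/15*e23
Answer: -1964/615*e1 - 194/205*e2 + 49/205*e3


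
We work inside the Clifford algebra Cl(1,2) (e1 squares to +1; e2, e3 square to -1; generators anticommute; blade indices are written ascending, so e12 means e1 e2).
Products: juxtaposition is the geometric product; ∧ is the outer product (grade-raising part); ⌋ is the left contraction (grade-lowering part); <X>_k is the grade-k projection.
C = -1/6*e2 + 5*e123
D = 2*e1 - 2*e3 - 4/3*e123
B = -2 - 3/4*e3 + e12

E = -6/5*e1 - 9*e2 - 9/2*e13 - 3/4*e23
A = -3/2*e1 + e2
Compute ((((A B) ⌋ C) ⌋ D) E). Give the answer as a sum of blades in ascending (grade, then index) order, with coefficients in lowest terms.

step 1: 4*e1 - 7/2*e2 + 9/8*e13 - 3/4*e23
step 2: -7/12 + 15/4*e1 - 45/8*e2 - 35/2*e13 + 20*e23
step 3: 15/2 + 51/2*e1 - 70/3*e2 + 7/6*e3 + 15/2*e13 - 5*e23 + 7/9*e123
step 4: -2781/10 - 41/3*e1 - 519/8*e2 - 313/4*e3 - 2285/8*e12 - 787/20*e13 + 473/120*e23 - 405/8*e123
Answer: -2781/10 - 41/3*e1 - 519/8*e2 - 313/4*e3 - 2285/8*e12 - 787/20*e13 + 473/120*e23 - 405/8*e123


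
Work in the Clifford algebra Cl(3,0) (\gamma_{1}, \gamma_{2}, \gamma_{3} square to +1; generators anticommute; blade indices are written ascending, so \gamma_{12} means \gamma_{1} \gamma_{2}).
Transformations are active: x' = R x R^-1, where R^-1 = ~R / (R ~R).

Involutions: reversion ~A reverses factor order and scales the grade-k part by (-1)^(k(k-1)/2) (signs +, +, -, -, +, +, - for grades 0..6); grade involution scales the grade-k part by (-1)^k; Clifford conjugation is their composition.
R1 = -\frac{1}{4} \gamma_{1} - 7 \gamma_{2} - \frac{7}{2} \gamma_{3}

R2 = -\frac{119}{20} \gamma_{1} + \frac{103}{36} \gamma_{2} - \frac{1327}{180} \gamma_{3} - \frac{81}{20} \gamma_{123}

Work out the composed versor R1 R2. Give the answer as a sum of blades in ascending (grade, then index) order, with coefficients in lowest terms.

Distribute over the terms of R1 (each basis-blade product reordered to ascending indices, repeated generators contracted through their squares):
(-\frac{1}{4} \gamma_{1}) R2 = \frac{119}{80} - \frac{103}{144} \gamma_{12} + \frac{1327}{720} \gamma_{13} + \frac{81}{80} \gamma_{23}
(-7 \gamma_{2}) R2 = -\frac{721}{36} - \frac{833}{20} \gamma_{12} - \frac{567}{20} \gamma_{13} + \frac{9289}{180} \gamma_{23}
(-\frac{7}{2} \gamma_{3}) R2 = \frac{9289}{360} + \frac{567}{40} \gamma_{12} - \frac{833}{40} \gamma_{13} + \frac{721}{72} \gamma_{23}
Summing the partial products and collecting blades:
Answer: \frac{581}{80} - \frac{20297}{720} \gamma_{12} - \frac{34079}{720} \gamma_{13} + \frac{9019}{144} \gamma_{23}


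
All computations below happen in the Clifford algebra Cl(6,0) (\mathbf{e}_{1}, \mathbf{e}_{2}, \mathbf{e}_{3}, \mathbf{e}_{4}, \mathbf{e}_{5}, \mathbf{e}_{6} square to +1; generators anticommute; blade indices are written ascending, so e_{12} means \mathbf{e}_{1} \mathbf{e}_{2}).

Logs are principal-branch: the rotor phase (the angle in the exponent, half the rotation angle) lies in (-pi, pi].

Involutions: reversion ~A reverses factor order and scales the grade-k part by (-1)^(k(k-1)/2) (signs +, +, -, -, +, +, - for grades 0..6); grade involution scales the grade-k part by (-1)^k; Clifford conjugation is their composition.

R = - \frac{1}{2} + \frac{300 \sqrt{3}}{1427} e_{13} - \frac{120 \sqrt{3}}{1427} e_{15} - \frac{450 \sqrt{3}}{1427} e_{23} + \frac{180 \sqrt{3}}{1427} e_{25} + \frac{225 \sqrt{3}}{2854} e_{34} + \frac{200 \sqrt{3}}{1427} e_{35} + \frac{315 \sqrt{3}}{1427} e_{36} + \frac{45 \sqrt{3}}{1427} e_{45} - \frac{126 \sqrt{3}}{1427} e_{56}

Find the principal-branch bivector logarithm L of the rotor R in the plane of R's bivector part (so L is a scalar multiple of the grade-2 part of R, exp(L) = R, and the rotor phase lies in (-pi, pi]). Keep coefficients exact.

The scalar part of R is - \frac{1}{2}, so the principal-branch rotor phase is pinned; divide the bivector part by its sine to get the unit plane — L is the phase times that plane.
Concretely: cos(phase) = - \frac{1}{2} gives phase = ±\frac{2 \pi}{3}, and since phase/sin(phase) is even the sign is immaterial: L = (phase/sin(phase)) * <R>_2 = (\frac{4 \sqrt{3} \pi}{9}) * <R>_2.
Answer: \frac{400 \pi}{1427} e_{13} - \frac{160 \pi}{1427} e_{15} - \frac{600 \pi}{1427} e_{23} + \frac{240 \pi}{1427} e_{25} + \frac{150 \pi}{1427} e_{34} + \frac{800 \pi}{4281} e_{35} + \frac{420 \pi}{1427} e_{36} + \frac{60 \pi}{1427} e_{45} - \frac{168 \pi}{1427} e_{56}


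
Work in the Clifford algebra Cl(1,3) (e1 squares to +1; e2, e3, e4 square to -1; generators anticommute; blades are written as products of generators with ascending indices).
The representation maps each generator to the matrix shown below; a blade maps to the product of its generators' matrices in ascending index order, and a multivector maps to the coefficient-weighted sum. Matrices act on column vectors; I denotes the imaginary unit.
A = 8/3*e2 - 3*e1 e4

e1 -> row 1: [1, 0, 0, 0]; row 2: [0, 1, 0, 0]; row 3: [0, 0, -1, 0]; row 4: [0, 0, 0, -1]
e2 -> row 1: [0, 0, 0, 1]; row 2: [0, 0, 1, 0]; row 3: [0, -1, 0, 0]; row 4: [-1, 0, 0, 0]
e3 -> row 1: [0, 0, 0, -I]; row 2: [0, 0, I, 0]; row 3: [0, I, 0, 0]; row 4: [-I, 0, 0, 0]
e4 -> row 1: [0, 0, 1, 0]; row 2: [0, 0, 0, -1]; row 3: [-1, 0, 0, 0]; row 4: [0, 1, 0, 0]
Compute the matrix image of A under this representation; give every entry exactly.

Bivector images (products of the table entries): rho(e1 e4) = rho(e1)rho(e4) = row 1: [0, 0, 1, 0]; row 2: [0, 0, 0, -1]; row 3: [1, 0, 0, 0]; row 4: [0, -1, 0, 0].
M = (8/3)*rho(e2) + (-3)*rho(e1 e4), summed entrywise:
Answer: row 1: [0, 0, -3, 8/3]; row 2: [0, 0, 8/3, 3]; row 3: [-3, -8/3, 0, 0]; row 4: [-8/3, 3, 0, 0]


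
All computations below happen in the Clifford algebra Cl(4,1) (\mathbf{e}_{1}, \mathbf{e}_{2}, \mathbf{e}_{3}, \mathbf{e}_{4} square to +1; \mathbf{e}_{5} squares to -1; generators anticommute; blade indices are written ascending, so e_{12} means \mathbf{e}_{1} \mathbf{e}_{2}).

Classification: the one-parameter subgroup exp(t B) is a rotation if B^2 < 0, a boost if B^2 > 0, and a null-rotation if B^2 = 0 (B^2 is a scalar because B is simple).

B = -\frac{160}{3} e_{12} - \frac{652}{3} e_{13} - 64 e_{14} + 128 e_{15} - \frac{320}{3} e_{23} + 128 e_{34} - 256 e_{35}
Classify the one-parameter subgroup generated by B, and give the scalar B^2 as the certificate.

B^2 term by term: the squares give (-\frac{160}{3})^2*(e_{12})^2 + (-\frac{652}{3})^2*(e_{13})^2 + (-64)^2*(e_{14})^2 + (128)^2*(e_{15})^2 + (-\frac{320}{3})^2*(e_{23})^2 + (128)^2*(e_{34})^2 + (-256)^2*(e_{35})^2 = \frac{25600}{9}*(-1) + \frac{425104}{9}*(-1) + 4096*(-1) + 16384*(+1) + \frac{102400}{9}*(-1) + 16384*(-1) + 65536*(+1) = -16 (each basis 2-blade squares to minus the product of its generators' squares); cross terms between blades sharing an index anticommute and cancel; the commuting (index-disjoint) pairs give grade-4 terms 2*c*c'*(blade product), which cancel blade by blade — e_{1234}: -\frac{40960}{3} + \frac{40960}{3} = 0; e_{1235}: \frac{81920}{3} - \frac{81920}{3} = 0; e_{1345}: -32768 + 32768 = 0 — confirming B is simple. So B^2 = -16.
Answer: rotation, certificate B^2 = -16. One invariant decides it: the square -16 survives every conjugation, and its sign is exactly the classification.


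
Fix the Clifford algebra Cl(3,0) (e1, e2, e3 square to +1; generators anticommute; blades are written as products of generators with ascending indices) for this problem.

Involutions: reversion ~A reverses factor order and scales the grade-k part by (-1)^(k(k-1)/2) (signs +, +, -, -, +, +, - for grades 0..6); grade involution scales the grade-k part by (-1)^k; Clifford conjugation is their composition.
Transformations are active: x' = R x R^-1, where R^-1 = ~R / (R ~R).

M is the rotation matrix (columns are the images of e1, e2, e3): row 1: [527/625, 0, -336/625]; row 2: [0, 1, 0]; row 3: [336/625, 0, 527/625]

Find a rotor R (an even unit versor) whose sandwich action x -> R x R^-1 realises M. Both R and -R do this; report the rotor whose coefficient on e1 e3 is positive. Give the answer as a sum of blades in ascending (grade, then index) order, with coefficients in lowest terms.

Method: write R = a + b12*e1 e2 + b13*e1 e3 + b23*e2 e3 with a^2 + b12^2 + b13^2 + b23^2 = 1 (so R^-1 = ~R). Expanding the columns R e_j ~R gives tr M = 4a^2 - 1 and, from the antisymmetric part, M21 - M12 = -4a*b12, M13 - M31 = 4a*b13, M32 - M23 = -4a*b23.
Here tr M = 1679/625, so a^2 = (1 + tr M)/4 = 576/625 and a = ±24/25. Taking a = 24/25: M21 - M12 = 0, M13 - M31 = -672/625, M32 - M23 = 0, giving b12 = 0, b13 = -7/25, b23 = 0, i.e. R = 24/25 - 7/25*e1 e3.
Its e1 e3 coefficient is negative, so report the other preimage -R.
Answer: -24/25 + 7/25*e1 e3. Why the constraint matters: R and -R act identically through the sandwich — M has trace 1679/625 either way — so only the sign condition on e1 e3 picks one of the two preimages.


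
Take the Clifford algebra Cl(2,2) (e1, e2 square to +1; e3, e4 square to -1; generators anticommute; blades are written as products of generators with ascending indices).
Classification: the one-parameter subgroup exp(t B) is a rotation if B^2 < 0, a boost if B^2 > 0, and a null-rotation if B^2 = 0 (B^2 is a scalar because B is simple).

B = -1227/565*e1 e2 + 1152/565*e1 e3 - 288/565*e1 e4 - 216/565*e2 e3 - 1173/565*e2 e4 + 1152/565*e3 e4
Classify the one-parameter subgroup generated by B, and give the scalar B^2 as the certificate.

B^2 term by term: the squares give (-1227/565)^2*(e1 e2)^2 + (1152/565)^2*(e1 e3)^2 + (-288/565)^2*(e1 e4)^2 + (-216/565)^2*(e2 e3)^2 + (-1173/565)^2*(e2 e4)^2 + (1152/565)^2*(e3 e4)^2 = 1505529/319225*(-1) + 1327104/319225*(+1) + 82944/319225*(+1) + 46656/319225*(+1) + 1375929/319225*(+1) + 1327104/319225*(-1) = 0 (each basis 2-blade squares to minus the product of its generators' squares); cross terms between blades sharing an index anticommute and cancel; the commuting (index-disjoint) pairs give grade-4 terms 2*c*c'*(blade product), which cancel blade by blade — e1 e2 e3 e4: -2827008/319225 + 2702592/319225 + 124416/319225 = 0 — confirming B is simple. So B^2 = 0.
Answer: null-rotation, certificate B^2 = 0. Key observation: B^2 = 0 is a conjugation invariant, so its sign decides the class regardless of the surface form of B.


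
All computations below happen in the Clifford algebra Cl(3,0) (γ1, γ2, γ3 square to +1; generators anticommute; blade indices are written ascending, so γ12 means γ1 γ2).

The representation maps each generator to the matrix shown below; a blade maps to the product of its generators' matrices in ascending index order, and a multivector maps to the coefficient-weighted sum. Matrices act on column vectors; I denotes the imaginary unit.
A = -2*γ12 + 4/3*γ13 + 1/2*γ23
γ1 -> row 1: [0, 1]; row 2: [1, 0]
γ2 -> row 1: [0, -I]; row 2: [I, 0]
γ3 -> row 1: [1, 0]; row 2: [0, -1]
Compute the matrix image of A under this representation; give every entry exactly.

Bivector images (products of the table entries): rho(γ12) = rho(γ1)rho(γ2) = row 1: [I, 0]; row 2: [0, -I]; rho(γ13) = rho(γ1)rho(γ3) = row 1: [0, -1]; row 2: [1, 0]; rho(γ23) = rho(γ2)rho(γ3) = row 1: [0, I]; row 2: [I, 0].
M = (-2)*rho(γ12) + (4/3)*rho(γ13) + (1/2)*rho(γ23), summed entrywise:
Answer: row 1: [-2*I, -4/3 + I/2]; row 2: [4/3 + I/2, 2*I]


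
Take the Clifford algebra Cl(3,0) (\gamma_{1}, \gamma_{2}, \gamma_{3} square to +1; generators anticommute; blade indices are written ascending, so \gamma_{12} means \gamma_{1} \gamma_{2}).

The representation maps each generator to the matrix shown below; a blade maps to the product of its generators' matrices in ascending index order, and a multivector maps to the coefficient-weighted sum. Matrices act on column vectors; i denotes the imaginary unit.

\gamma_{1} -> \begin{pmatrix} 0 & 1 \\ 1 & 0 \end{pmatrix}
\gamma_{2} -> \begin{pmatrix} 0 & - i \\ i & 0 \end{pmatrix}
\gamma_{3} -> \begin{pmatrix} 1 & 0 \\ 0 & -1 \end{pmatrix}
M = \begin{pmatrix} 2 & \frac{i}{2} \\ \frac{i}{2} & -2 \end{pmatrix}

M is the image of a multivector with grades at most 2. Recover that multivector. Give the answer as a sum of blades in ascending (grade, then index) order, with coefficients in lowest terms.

Method: 1, rho(\gamma_{1}), rho(\gamma_{2}), rho(\gamma_{3}) form a trace-orthogonal basis of the 2x2 complex matrices (tr(X Y) = 2 if X = Y, else 0), so M = m0*1 + m1*rho(\gamma_{1}) + m2*rho(\gamma_{2}) + m3*rho(\gamma_{3}) with m0 = tr(M)/2 = 0, m1 = tr(M rho(\gamma_{1}))/2 = \frac{i}{2}, m2 = tr(M rho(\gamma_{2}))/2 = 0, m3 = tr(M rho(\gamma_{3}))/2 = 2.
Multiplying table entries, the bivector images are rho(\gamma_{12}) = i*rho(\gamma_{3}), rho(\gamma_{13}) = -i*rho(\gamma_{2}), rho(\gamma_{23}) = i*rho(\gamma_{1}); with real blade coefficients the real parts of m0..m3 are the coefficients of 1, \gamma_{1}, \gamma_{2}, \gamma_{3} and the imaginary parts give the bivectors (\gamma_{23}: Im m1, \gamma_{13}: -Im m2, \gamma_{12}: Im m3).
Answer: 2 \gamma_{3} + \frac{1}{2} \gamma_{23}


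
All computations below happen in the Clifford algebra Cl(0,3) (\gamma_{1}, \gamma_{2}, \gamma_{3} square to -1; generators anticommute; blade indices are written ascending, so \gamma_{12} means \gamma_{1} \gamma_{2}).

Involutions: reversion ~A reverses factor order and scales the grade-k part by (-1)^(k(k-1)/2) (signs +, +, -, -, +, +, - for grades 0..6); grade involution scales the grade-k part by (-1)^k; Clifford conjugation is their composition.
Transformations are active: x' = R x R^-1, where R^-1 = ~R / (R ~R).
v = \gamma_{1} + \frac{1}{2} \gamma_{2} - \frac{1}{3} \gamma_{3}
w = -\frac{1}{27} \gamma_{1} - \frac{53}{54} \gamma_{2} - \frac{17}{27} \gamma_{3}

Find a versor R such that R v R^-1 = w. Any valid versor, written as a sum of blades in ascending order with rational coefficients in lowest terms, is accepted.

Take R = v + w = \frac{26}{27} \gamma_{1} - \frac{13}{27} \gamma_{2} - \frac{26}{27} \gamma_{3}. Because q(v) = q(w) = -\frac{49}{36}, conjugation by R sends v exactly to w.
Answer: \frac{26}{27} \gamma_{1} - \frac{13}{27} \gamma_{2} - \frac{26}{27} \gamma_{3}


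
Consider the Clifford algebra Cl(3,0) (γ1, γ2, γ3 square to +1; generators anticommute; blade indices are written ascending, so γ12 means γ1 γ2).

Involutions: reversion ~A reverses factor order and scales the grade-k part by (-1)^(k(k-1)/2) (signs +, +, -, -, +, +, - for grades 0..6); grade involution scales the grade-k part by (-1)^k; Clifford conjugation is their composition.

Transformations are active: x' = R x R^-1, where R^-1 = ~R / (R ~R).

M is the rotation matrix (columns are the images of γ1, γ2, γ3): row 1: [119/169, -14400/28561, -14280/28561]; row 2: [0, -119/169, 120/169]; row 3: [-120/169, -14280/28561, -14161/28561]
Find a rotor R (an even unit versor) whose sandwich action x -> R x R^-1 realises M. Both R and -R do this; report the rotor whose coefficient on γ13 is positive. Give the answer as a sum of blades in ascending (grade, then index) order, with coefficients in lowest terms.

Method: write R = a + b12*γ12 + b13*γ13 + b23*γ23 with a^2 + b12^2 + b13^2 + b23^2 = 1 (so R^-1 = ~R). Expanding the columns R e_j ~R gives tr M = 4a^2 - 1 and, from the antisymmetric part, M21 - M12 = -4a*b12, M13 - M31 = 4a*b13, M32 - M23 = -4a*b23.
Here tr M = -14161/28561, so a^2 = (1 + tr M)/4 = 3600/28561 and a = ±60/169. Taking a = 60/169: M21 - M12 = 14400/28561, M13 - M31 = 6000/28561, M32 - M23 = -34560/28561, giving b12 = -60/169, b13 = 25/169, b23 = 144/169, i.e. R = 60/169 - 60/169*γ12 + 25/169*γ13 + 144/169*γ23.
Its γ13 coefficient is already positive.
Answer: 60/169 - 60/169*γ12 + 25/169*γ13 + 144/169*γ23. Key observation: the double cover Spin(3) -> SO(3) sends R and -R to the same matrix (trace -14161/28561 here), so the stated sign of the γ13 coefficient is what selects one sheet.


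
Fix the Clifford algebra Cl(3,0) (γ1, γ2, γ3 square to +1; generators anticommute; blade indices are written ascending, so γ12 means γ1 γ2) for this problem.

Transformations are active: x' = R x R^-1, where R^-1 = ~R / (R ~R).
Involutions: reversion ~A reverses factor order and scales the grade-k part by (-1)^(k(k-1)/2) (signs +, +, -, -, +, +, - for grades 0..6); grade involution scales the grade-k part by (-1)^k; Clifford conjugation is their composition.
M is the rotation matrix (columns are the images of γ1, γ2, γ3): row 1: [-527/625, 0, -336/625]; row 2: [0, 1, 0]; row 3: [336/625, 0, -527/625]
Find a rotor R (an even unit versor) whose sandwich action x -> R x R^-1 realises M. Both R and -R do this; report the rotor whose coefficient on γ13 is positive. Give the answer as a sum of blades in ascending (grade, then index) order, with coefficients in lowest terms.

Method: write R = a + b12*γ12 + b13*γ13 + b23*γ23 with a^2 + b12^2 + b13^2 + b23^2 = 1 (so R^-1 = ~R). Expanding the columns R e_j ~R gives tr M = 4a^2 - 1 and, from the antisymmetric part, M21 - M12 = -4a*b12, M13 - M31 = 4a*b13, M32 - M23 = -4a*b23.
Here tr M = -429/625, so a^2 = (1 + tr M)/4 = 49/625 and a = ±7/25. Taking a = 7/25: M21 - M12 = 0, M13 - M31 = -672/625, M32 - M23 = 0, giving b12 = 0, b13 = -24/25, b23 = 0, i.e. R = 7/25 - 24/25*γ13.
Its γ13 coefficient is negative, so report the other preimage -R.
Answer: -7/25 + 24/25*γ13. Note: both R and -R realise this M (trace -429/625); the covering map identifies them, and the γ13-coefficient sign is the tie-breaker.


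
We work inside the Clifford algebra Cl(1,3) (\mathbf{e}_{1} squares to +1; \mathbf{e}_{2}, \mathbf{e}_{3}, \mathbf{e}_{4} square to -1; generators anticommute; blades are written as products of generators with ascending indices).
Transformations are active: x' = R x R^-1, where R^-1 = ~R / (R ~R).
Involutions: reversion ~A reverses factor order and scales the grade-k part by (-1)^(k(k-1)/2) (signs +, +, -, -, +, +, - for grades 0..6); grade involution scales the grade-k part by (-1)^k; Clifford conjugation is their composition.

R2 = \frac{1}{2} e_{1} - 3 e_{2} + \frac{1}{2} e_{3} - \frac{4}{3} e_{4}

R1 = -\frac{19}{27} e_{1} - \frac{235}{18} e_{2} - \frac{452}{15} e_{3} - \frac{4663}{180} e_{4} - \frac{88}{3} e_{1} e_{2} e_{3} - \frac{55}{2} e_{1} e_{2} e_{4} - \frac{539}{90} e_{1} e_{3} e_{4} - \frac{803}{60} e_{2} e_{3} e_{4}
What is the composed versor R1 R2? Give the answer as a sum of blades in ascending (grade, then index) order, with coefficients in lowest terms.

Distribute over the terms of R2 (each basis-blade product reordered to ascending indices, repeated generators contracted through their squares):
R1 (\frac{1}{2} e_{1}) = -\frac{19}{54} + \frac{235}{36} e_{1} e_{2} + \frac{226}{15} e_{1} e_{3} + \frac{4663}{360} e_{1} e_{4} - \frac{44}{3} e_{2} e_{3} - \frac{55}{4} e_{2} e_{4} - \frac{539}{180} e_{3} e_{4} + \frac{803}{120} e_{1} e_{2} e_{3} e_{4}
R1 (-3 e_{2}) = -\frac{235}{6} + \frac{19}{9} e_{1} e_{2} + 88 e_{1} e_{3} + \frac{165}{2} e_{1} e_{4} - \frac{452}{5} e_{2} e_{3} - \frac{4663}{60} e_{2} e_{4} - \frac{803}{20} e_{3} e_{4} + \frac{539}{30} e_{1} e_{2} e_{3} e_{4}
R1 (\frac{1}{2} e_{3}) = \frac{226}{15} + \frac{44}{3} e_{1} e_{2} - \frac{19}{54} e_{1} e_{3} - \frac{539}{180} e_{1} e_{4} - \frac{235}{36} e_{2} e_{3} - \frac{803}{120} e_{2} e_{4} + \frac{4663}{360} e_{3} e_{4} + \frac{55}{4} e_{1} e_{2} e_{3} e_{4}
R1 (-\frac{4}{3} e_{4}) = -\frac{4663}{135} - \frac{110}{3} e_{1} e_{2} - \frac{1078}{135} e_{1} e_{3} + \frac{76}{81} e_{1} e_{4} - \frac{803}{45} e_{2} e_{3} + \frac{470}{27} e_{2} e_{4} + \frac{1808}{45} e_{3} e_{4} + \frac{352}{9} e_{1} e_{2} e_{3} e_{4}
Summing the partial products and collecting blades:
Answer: -\frac{7964}{135} - \frac{481}{36} e_{1} e_{2} + \frac{25577}{270} e_{1} e_{3} + \frac{60521}{648} e_{1} e_{4} - \frac{23299}{180} e_{2} e_{3} - \frac{87211}{1080} e_{2} e_{4} + \frac{719}{72} e_{3} e_{4} + \frac{27907}{360} e_{1} e_{2} e_{3} e_{4}


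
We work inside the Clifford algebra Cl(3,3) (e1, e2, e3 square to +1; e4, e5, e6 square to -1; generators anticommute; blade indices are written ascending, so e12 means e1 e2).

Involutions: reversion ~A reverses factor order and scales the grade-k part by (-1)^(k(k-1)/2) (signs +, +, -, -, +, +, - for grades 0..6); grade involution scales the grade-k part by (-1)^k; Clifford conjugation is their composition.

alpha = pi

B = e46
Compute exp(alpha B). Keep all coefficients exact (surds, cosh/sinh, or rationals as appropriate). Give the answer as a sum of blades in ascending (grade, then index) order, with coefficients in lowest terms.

B^2 = (1)^2*(e46)^2 = 1*(-1) = -1 (a basis 2-blade squares to minus the product of its generators' squares).
B^2 = -1 — a negative square means the series sums to a rotation: l = 1, alpha*l = pi, so exp(alpha B) = cos(pi) + (sin(pi)/1)*B = -1 + (0)*B.
Answer: -1


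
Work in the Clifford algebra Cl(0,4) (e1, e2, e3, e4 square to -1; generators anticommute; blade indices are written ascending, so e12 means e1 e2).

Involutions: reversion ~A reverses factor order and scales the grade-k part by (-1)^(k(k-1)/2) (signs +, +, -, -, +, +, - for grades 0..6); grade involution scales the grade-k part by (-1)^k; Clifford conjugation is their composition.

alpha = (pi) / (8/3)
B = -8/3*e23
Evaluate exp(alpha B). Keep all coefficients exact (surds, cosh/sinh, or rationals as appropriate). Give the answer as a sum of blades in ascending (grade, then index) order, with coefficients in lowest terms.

B^2 = (-8/3)^2*(e23)^2 = 64/9*(-1) = -64/9 (a basis 2-blade squares to minus the product of its generators' squares).
B^2 = -64/9 — B^2 < 0, so the exponential closes trigonometrically: l = 8/3, alpha*l = pi, so exp(alpha B) = cos(pi) + (sin(pi)/(8/3))*B = -1 + (0)*B.
Answer: -1


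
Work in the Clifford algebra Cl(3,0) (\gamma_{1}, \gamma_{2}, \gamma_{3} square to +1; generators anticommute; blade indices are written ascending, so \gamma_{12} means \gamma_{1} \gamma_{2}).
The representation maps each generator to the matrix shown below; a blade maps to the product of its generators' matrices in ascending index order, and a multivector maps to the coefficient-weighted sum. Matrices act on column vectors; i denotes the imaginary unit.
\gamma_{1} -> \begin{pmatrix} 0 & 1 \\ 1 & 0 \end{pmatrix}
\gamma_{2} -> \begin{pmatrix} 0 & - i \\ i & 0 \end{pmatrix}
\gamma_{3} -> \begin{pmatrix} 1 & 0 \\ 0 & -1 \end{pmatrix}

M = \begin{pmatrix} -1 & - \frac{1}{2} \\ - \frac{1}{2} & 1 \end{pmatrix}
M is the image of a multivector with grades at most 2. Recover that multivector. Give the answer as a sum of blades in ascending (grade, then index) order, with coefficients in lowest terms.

Method: 1, rho(\gamma_{1}), rho(\gamma_{2}), rho(\gamma_{3}) form a trace-orthogonal basis of the 2x2 complex matrices (tr(X Y) = 2 if X = Y, else 0), so M = m0*1 + m1*rho(\gamma_{1}) + m2*rho(\gamma_{2}) + m3*rho(\gamma_{3}) with m0 = tr(M)/2 = 0, m1 = tr(M rho(\gamma_{1}))/2 = - \frac{1}{2}, m2 = tr(M rho(\gamma_{2}))/2 = 0, m3 = tr(M rho(\gamma_{3}))/2 = -1.
Multiplying table entries, the bivector images are rho(\gamma_{12}) = i*rho(\gamma_{3}), rho(\gamma_{13}) = -i*rho(\gamma_{2}), rho(\gamma_{23}) = i*rho(\gamma_{1}); with real blade coefficients the real parts of m0..m3 are the coefficients of 1, \gamma_{1}, \gamma_{2}, \gamma_{3} and the imaginary parts give the bivectors (\gamma_{23}: Im m1, \gamma_{13}: -Im m2, \gamma_{12}: Im m3).
Answer: -\frac{1}{2} \gamma_{1} - \gamma_{3}
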